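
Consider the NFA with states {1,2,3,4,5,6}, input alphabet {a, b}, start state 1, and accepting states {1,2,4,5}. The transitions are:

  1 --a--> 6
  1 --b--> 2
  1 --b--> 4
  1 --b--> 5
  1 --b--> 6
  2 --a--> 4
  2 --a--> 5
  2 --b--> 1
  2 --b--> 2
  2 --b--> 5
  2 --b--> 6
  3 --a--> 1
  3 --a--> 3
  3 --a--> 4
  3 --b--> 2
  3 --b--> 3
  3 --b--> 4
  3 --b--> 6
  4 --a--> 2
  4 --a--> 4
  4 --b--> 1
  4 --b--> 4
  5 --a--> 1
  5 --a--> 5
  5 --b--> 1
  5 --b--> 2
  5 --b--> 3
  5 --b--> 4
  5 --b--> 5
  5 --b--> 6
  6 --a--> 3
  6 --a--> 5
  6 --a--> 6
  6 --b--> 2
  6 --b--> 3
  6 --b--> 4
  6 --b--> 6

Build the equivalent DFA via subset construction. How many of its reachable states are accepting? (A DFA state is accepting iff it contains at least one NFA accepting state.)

6

Start state of the DFA: {1}.
{1} --a--> {6}  [new]
{1} --b--> {2,4,5,6}  [new]
{6} --a--> {3,5,6}  [new]
{6} --b--> {2,3,4,6}  [new]
{2,4,5,6} --a--> {1,2,3,4,5,6}  [new]
{2,4,5,6} --b--> {1,2,3,4,5,6}  [seen]
{3,5,6} --a--> {1,3,4,5,6}  [new]
{3,5,6} --b--> {1,2,3,4,5,6}  [seen]
{2,3,4,6} --a--> {1,2,3,4,5,6}  [seen]
{2,3,4,6} --b--> {1,2,3,4,5,6}  [seen]
{1,2,3,4,5,6} --a--> {1,2,3,4,5,6}  [seen]
{1,2,3,4,5,6} --b--> {1,2,3,4,5,6}  [seen]
{1,3,4,5,6} --a--> {1,2,3,4,5,6}  [seen]
{1,3,4,5,6} --b--> {1,2,3,4,5,6}  [seen]
Reachable DFA states: {1}, {6}, {2,4,5,6}, {3,5,6}, {2,3,4,6}, {1,2,3,4,5,6}, {1,3,4,5,6}.
Accepting DFA states (contain an NFA accepting state): {1}, {2,4,5,6}, {3,5,6}, {2,3,4,6}, {1,2,3,4,5,6}, {1,3,4,5,6}.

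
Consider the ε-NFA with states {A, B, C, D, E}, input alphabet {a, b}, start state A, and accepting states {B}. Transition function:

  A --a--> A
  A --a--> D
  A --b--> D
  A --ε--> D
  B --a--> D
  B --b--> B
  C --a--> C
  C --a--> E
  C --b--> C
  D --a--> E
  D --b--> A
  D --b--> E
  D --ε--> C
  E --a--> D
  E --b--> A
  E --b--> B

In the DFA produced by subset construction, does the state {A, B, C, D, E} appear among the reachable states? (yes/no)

yes

Start state of the DFA: {A, C, D} (ε-closure of the NFA start).
{A, C, D} --a--> {A, C, D, E}  [new]
{A, C, D} --b--> {A, C, D, E}  [seen]
{A, C, D, E} --a--> {A, C, D, E}  [seen]
{A, C, D, E} --b--> {A, B, C, D, E}  [new]
{A, B, C, D, E} --a--> {A, C, D, E}  [seen]
{A, B, C, D, E} --b--> {A, B, C, D, E}  [seen]
Reachable DFA states: {A, C, D}, {A, C, D, E}, {A, B, C, D, E}.
{A, B, C, D, E} is among them.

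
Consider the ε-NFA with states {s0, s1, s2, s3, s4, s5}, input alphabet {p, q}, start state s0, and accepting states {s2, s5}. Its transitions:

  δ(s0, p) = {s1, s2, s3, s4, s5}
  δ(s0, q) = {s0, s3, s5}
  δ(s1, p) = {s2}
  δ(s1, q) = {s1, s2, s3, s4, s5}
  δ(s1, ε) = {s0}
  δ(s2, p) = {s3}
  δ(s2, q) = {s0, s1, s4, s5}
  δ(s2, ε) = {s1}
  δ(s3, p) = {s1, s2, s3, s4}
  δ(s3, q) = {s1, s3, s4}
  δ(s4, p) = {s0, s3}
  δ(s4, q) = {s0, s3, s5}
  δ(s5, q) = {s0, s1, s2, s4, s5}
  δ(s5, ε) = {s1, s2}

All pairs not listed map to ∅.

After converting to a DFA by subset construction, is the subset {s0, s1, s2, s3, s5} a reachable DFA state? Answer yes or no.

yes

Start state of the DFA: {s0} (ε-closure of the NFA start).
{s0} --p--> {s0, s1, s2, s3, s4, s5}  [new]
{s0} --q--> {s0, s1, s2, s3, s5}  [new]
{s0, s1, s2, s3, s4, s5} --p--> {s0, s1, s2, s3, s4, s5}  [seen]
{s0, s1, s2, s3, s4, s5} --q--> {s0, s1, s2, s3, s4, s5}  [seen]
{s0, s1, s2, s3, s5} --p--> {s0, s1, s2, s3, s4, s5}  [seen]
{s0, s1, s2, s3, s5} --q--> {s0, s1, s2, s3, s4, s5}  [seen]
Reachable DFA states: {s0}, {s0, s1, s2, s3, s4, s5}, {s0, s1, s2, s3, s5}.
{s0, s1, s2, s3, s5} is among them.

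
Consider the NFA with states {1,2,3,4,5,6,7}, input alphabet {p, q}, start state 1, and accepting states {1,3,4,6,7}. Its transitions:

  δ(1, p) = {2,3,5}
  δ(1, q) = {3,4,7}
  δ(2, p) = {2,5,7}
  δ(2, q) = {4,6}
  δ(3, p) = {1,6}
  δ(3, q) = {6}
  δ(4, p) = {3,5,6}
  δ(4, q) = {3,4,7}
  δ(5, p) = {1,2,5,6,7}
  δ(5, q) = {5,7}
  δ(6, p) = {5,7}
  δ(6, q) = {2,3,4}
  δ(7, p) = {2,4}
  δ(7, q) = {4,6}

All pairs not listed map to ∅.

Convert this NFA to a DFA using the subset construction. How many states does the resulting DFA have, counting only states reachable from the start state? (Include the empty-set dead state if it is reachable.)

Start state of the DFA: {1}.
{1} --p--> {2,3,5}  [new]
{1} --q--> {3,4,7}  [new]
{2,3,5} --p--> {1,2,5,6,7}  [new]
{2,3,5} --q--> {4,5,6,7}  [new]
{3,4,7} --p--> {1,2,3,4,5,6}  [new]
{3,4,7} --q--> {3,4,6,7}  [new]
{1,2,5,6,7} --p--> {1,2,3,4,5,6,7}  [new]
{1,2,5,6,7} --q--> {2,3,4,5,6,7}  [new]
{4,5,6,7} --p--> {1,2,3,4,5,6,7}  [seen]
{4,5,6,7} --q--> {2,3,4,5,6,7}  [seen]
{1,2,3,4,5,6} --p--> {1,2,3,5,6,7}  [new]
{1,2,3,4,5,6} --q--> {2,3,4,5,6,7}  [seen]
{3,4,6,7} --p--> {1,2,3,4,5,6,7}  [seen]
{3,4,6,7} --q--> {2,3,4,6,7}  [new]
{1,2,3,4,5,6,7} --p--> {1,2,3,4,5,6,7}  [seen]
{1,2,3,4,5,6,7} --q--> {2,3,4,5,6,7}  [seen]
{2,3,4,5,6,7} --p--> {1,2,3,4,5,6,7}  [seen]
{2,3,4,5,6,7} --q--> {2,3,4,5,6,7}  [seen]
{1,2,3,5,6,7} --p--> {1,2,3,4,5,6,7}  [seen]
{1,2,3,5,6,7} --q--> {2,3,4,5,6,7}  [seen]
{2,3,4,6,7} --p--> {1,2,3,4,5,6,7}  [seen]
{2,3,4,6,7} --q--> {2,3,4,6,7}  [seen]
Reachable DFA states: {1}, {2,3,5}, {3,4,7}, {1,2,5,6,7}, {4,5,6,7}, {1,2,3,4,5,6}, {3,4,6,7}, {1,2,3,4,5,6,7}, {2,3,4,5,6,7}, {1,2,3,5,6,7}, {2,3,4,6,7}.

11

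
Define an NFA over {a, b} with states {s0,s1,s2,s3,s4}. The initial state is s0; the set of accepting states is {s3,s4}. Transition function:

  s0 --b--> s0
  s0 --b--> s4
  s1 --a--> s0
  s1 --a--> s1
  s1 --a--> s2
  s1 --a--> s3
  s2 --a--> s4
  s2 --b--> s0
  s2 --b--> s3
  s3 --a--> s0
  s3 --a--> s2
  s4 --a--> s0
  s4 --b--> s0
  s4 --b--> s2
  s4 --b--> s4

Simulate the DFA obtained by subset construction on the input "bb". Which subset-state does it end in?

{s0,s2,s4}

Start: {s0}.
δ(s0,b) = {s0,s4}.
Union: {s0,s4}.
After b: {s0,s4}.
δ(s0,b) = {s0,s4}; δ(s4,b) = {s0,s2,s4}.
Union: {s0,s2,s4}.
After b: {s0,s2,s4}.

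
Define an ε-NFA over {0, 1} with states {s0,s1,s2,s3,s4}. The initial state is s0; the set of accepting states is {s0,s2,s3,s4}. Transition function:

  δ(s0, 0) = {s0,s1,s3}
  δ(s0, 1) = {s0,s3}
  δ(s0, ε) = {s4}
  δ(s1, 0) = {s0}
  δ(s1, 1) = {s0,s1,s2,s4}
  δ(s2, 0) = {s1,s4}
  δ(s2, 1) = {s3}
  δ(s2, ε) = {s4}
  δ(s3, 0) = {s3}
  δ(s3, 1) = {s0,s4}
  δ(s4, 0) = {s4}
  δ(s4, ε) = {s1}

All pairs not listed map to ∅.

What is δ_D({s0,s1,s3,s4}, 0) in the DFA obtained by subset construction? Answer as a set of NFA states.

δ(s0,0) = {s0,s1,s3}; δ(s1,0) = {s0}; δ(s3,0) = {s3}; δ(s4,0) = {s4}.
Union: {s0,s1,s3,s4}.

{s0,s1,s3,s4}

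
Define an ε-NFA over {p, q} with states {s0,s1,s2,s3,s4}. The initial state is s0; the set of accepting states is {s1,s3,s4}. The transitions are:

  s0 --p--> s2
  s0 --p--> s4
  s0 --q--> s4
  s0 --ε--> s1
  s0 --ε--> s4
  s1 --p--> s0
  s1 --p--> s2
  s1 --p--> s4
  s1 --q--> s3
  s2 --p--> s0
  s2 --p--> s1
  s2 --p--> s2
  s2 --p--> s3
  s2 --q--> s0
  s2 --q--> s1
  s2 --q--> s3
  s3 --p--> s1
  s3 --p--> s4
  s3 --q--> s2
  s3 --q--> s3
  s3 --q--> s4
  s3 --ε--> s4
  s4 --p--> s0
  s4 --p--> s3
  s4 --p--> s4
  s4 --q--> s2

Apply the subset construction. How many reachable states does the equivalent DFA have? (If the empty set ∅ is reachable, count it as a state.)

3

Start state of the DFA: {s0,s1,s4} (ε-closure of the NFA start).
{s0,s1,s4} --p--> {s0,s1,s2,s3,s4}  [new]
{s0,s1,s4} --q--> {s2,s3,s4}  [new]
{s0,s1,s2,s3,s4} --p--> {s0,s1,s2,s3,s4}  [seen]
{s0,s1,s2,s3,s4} --q--> {s0,s1,s2,s3,s4}  [seen]
{s2,s3,s4} --p--> {s0,s1,s2,s3,s4}  [seen]
{s2,s3,s4} --q--> {s0,s1,s2,s3,s4}  [seen]
Reachable DFA states: {s0,s1,s4}, {s0,s1,s2,s3,s4}, {s2,s3,s4}.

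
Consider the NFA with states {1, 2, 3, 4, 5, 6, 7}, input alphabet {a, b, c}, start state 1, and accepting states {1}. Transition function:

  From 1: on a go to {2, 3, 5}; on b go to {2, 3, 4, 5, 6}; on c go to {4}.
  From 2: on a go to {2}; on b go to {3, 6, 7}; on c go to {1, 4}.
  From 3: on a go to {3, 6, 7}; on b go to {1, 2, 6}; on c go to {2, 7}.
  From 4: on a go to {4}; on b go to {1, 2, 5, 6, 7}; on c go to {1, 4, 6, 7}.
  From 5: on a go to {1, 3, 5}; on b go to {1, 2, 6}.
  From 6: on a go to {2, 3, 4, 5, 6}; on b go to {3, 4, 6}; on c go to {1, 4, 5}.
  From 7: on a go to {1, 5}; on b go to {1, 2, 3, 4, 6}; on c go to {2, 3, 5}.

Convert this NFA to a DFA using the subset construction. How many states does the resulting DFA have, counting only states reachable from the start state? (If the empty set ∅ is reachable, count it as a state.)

15

Start state of the DFA: {1}.
{1} --a--> {2, 3, 5}  [new]
{1} --b--> {2, 3, 4, 5, 6}  [new]
{1} --c--> {4}  [new]
{2, 3, 5} --a--> {1, 2, 3, 5, 6, 7}  [new]
{2, 3, 5} --b--> {1, 2, 3, 6, 7}  [new]
{2, 3, 5} --c--> {1, 2, 4, 7}  [new]
{2, 3, 4, 5, 6} --a--> {1, 2, 3, 4, 5, 6, 7}  [new]
{2, 3, 4, 5, 6} --b--> {1, 2, 3, 4, 5, 6, 7}  [seen]
{2, 3, 4, 5, 6} --c--> {1, 2, 4, 5, 6, 7}  [new]
{4} --a--> {4}  [seen]
{4} --b--> {1, 2, 5, 6, 7}  [new]
{4} --c--> {1, 4, 6, 7}  [new]
{1, 2, 3, 5, 6, 7} --a--> {1, 2, 3, 4, 5, 6, 7}  [seen]
{1, 2, 3, 5, 6, 7} --b--> {1, 2, 3, 4, 5, 6, 7}  [seen]
{1, 2, 3, 5, 6, 7} --c--> {1, 2, 3, 4, 5, 7}  [new]
{1, 2, 3, 6, 7} --a--> {1, 2, 3, 4, 5, 6, 7}  [seen]
{1, 2, 3, 6, 7} --b--> {1, 2, 3, 4, 5, 6, 7}  [seen]
{1, 2, 3, 6, 7} --c--> {1, 2, 3, 4, 5, 7}  [seen]
{1, 2, 4, 7} --a--> {1, 2, 3, 4, 5}  [new]
{1, 2, 4, 7} --b--> {1, 2, 3, 4, 5, 6, 7}  [seen]
{1, 2, 4, 7} --c--> {1, 2, 3, 4, 5, 6, 7}  [seen]
{1, 2, 3, 4, 5, 6, 7} --a--> {1, 2, 3, 4, 5, 6, 7}  [seen]
{1, 2, 3, 4, 5, 6, 7} --b--> {1, 2, 3, 4, 5, 6, 7}  [seen]
{1, 2, 3, 4, 5, 6, 7} --c--> {1, 2, 3, 4, 5, 6, 7}  [seen]
{1, 2, 4, 5, 6, 7} --a--> {1, 2, 3, 4, 5, 6}  [new]
{1, 2, 4, 5, 6, 7} --b--> {1, 2, 3, 4, 5, 6, 7}  [seen]
{1, 2, 4, 5, 6, 7} --c--> {1, 2, 3, 4, 5, 6, 7}  [seen]
{1, 2, 5, 6, 7} --a--> {1, 2, 3, 4, 5, 6}  [seen]
{1, 2, 5, 6, 7} --b--> {1, 2, 3, 4, 5, 6, 7}  [seen]
{1, 2, 5, 6, 7} --c--> {1, 2, 3, 4, 5}  [seen]
{1, 4, 6, 7} --a--> {1, 2, 3, 4, 5, 6}  [seen]
{1, 4, 6, 7} --b--> {1, 2, 3, 4, 5, 6, 7}  [seen]
{1, 4, 6, 7} --c--> {1, 2, 3, 4, 5, 6, 7}  [seen]
{1, 2, 3, 4, 5, 7} --a--> {1, 2, 3, 4, 5, 6, 7}  [seen]
{1, 2, 3, 4, 5, 7} --b--> {1, 2, 3, 4, 5, 6, 7}  [seen]
{1, 2, 3, 4, 5, 7} --c--> {1, 2, 3, 4, 5, 6, 7}  [seen]
{1, 2, 3, 4, 5} --a--> {1, 2, 3, 4, 5, 6, 7}  [seen]
{1, 2, 3, 4, 5} --b--> {1, 2, 3, 4, 5, 6, 7}  [seen]
{1, 2, 3, 4, 5} --c--> {1, 2, 4, 6, 7}  [new]
{1, 2, 3, 4, 5, 6} --a--> {1, 2, 3, 4, 5, 6, 7}  [seen]
{1, 2, 3, 4, 5, 6} --b--> {1, 2, 3, 4, 5, 6, 7}  [seen]
{1, 2, 3, 4, 5, 6} --c--> {1, 2, 4, 5, 6, 7}  [seen]
{1, 2, 4, 6, 7} --a--> {1, 2, 3, 4, 5, 6}  [seen]
{1, 2, 4, 6, 7} --b--> {1, 2, 3, 4, 5, 6, 7}  [seen]
{1, 2, 4, 6, 7} --c--> {1, 2, 3, 4, 5, 6, 7}  [seen]
Reachable DFA states: {1}, {2, 3, 5}, {2, 3, 4, 5, 6}, {4}, {1, 2, 3, 5, 6, 7}, {1, 2, 3, 6, 7}, {1, 2, 4, 7}, {1, 2, 3, 4, 5, 6, 7}, {1, 2, 4, 5, 6, 7}, {1, 2, 5, 6, 7}, {1, 4, 6, 7}, {1, 2, 3, 4, 5, 7}, {1, 2, 3, 4, 5}, {1, 2, 3, 4, 5, 6}, {1, 2, 4, 6, 7}.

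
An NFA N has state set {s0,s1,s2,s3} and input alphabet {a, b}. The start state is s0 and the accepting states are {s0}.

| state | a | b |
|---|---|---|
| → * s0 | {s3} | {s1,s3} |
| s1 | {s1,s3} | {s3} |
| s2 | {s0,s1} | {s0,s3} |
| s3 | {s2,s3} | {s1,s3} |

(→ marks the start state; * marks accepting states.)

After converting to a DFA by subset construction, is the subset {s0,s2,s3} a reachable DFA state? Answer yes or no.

Start state of the DFA: {s0}.
{s0} --a--> {s3}  [new]
{s0} --b--> {s1,s3}  [new]
{s3} --a--> {s2,s3}  [new]
{s3} --b--> {s1,s3}  [seen]
{s1,s3} --a--> {s1,s2,s3}  [new]
{s1,s3} --b--> {s1,s3}  [seen]
{s2,s3} --a--> {s0,s1,s2,s3}  [new]
{s2,s3} --b--> {s0,s1,s3}  [new]
{s1,s2,s3} --a--> {s0,s1,s2,s3}  [seen]
{s1,s2,s3} --b--> {s0,s1,s3}  [seen]
{s0,s1,s2,s3} --a--> {s0,s1,s2,s3}  [seen]
{s0,s1,s2,s3} --b--> {s0,s1,s3}  [seen]
{s0,s1,s3} --a--> {s1,s2,s3}  [seen]
{s0,s1,s3} --b--> {s1,s3}  [seen]
Reachable DFA states: {s0}, {s3}, {s1,s3}, {s2,s3}, {s1,s2,s3}, {s0,s1,s2,s3}, {s0,s1,s3}.
{s0,s2,s3} is not among them.

no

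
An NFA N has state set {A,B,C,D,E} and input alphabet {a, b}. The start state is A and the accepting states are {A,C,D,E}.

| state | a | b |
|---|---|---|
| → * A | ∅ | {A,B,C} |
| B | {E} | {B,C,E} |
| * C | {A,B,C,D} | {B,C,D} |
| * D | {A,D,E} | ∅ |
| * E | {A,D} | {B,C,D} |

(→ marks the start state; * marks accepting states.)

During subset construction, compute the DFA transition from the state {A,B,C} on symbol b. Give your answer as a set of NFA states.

{A,B,C,D,E}

δ(A,b) = {A,B,C}; δ(B,b) = {B,C,E}; δ(C,b) = {B,C,D}.
Union: {A,B,C,D,E}.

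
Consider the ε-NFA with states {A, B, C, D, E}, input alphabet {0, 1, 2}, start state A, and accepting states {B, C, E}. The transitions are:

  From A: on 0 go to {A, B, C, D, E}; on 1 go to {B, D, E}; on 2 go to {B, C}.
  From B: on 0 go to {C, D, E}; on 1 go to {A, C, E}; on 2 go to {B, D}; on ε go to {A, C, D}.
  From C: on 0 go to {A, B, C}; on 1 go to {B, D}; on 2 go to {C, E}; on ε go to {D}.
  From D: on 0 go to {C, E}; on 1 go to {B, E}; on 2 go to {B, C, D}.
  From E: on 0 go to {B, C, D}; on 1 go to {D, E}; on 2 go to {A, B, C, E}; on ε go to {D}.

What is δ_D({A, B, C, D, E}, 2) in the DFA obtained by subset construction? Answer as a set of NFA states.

{A, B, C, D, E}

δ(A,2) = {B, C}; δ(B,2) = {B, D}; δ(C,2) = {C, E}; δ(D,2) = {B, C, D}; δ(E,2) = {A, B, C, E}.
Union: {A, B, C, D, E}.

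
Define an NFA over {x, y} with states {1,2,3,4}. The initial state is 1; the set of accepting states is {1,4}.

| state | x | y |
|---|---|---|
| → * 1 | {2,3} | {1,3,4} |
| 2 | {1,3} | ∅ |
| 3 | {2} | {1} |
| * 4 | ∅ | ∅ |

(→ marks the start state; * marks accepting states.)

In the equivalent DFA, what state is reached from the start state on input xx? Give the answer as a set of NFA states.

{1,2,3}

Start: {1}.
δ(1,x) = {2,3}.
Union: {2,3}.
After x: {2,3}.
δ(2,x) = {1,3}; δ(3,x) = {2}.
Union: {1,2,3}.
After x: {1,2,3}.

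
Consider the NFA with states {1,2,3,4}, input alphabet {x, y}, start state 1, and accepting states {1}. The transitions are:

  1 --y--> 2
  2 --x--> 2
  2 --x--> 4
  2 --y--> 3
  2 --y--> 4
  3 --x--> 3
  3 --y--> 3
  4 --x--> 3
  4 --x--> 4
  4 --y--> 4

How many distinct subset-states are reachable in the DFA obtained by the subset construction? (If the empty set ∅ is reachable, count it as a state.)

6

Start state of the DFA: {1}.
{1} --x--> ∅  [new]
{1} --y--> {2}  [new]
∅ --x--> ∅  [seen]
∅ --y--> ∅  [seen]
{2} --x--> {2,4}  [new]
{2} --y--> {3,4}  [new]
{2,4} --x--> {2,3,4}  [new]
{2,4} --y--> {3,4}  [seen]
{3,4} --x--> {3,4}  [seen]
{3,4} --y--> {3,4}  [seen]
{2,3,4} --x--> {2,3,4}  [seen]
{2,3,4} --y--> {3,4}  [seen]
Reachable DFA states: {1}, ∅, {2}, {2,4}, {3,4}, {2,3,4}.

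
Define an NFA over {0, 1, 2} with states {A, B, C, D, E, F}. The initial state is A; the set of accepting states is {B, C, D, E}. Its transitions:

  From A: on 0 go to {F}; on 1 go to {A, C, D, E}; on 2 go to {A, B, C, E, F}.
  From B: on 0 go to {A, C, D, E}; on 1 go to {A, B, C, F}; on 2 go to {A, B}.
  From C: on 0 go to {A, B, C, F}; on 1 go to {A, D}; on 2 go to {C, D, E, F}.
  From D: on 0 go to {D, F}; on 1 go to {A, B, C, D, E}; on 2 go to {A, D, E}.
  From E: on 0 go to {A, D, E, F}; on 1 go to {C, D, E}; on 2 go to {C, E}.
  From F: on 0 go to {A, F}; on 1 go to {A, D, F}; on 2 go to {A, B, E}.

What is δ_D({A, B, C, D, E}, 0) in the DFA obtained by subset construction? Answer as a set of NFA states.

δ(A,0) = {F}; δ(B,0) = {A, C, D, E}; δ(C,0) = {A, B, C, F}; δ(D,0) = {D, F}; δ(E,0) = {A, D, E, F}.
Union: {A, B, C, D, E, F}.

{A, B, C, D, E, F}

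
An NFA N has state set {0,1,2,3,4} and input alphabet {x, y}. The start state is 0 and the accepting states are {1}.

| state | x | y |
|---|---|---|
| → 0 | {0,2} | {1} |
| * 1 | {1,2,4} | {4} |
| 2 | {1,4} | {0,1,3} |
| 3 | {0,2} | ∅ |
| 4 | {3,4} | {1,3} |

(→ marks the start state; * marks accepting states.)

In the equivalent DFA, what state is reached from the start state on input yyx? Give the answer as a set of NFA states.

{3,4}

Start: {0}.
δ(0,y) = {1}.
Union: {1}.
After y: {1}.
δ(1,y) = {4}.
Union: {4}.
After y: {4}.
δ(4,x) = {3,4}.
Union: {3,4}.
After x: {3,4}.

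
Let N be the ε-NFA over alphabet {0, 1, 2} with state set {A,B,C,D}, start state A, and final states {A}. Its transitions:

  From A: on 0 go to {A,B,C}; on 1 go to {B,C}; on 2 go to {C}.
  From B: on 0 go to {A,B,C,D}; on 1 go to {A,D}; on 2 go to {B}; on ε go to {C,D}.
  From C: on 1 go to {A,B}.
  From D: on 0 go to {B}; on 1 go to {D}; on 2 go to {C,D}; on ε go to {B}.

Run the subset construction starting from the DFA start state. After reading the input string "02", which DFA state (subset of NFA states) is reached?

{B,C,D}

Start: {A}.
δ(A,0) = {A,B,C}.
Union: {A,B,C}.
ε-closure gives {A,B,C,D}.
After 0: {A,B,C,D}.
δ(A,2) = {C}; δ(B,2) = {B}; δ(C,2) = ∅; δ(D,2) = {C,D}.
Union: {B,C,D}.
After 2: {B,C,D}.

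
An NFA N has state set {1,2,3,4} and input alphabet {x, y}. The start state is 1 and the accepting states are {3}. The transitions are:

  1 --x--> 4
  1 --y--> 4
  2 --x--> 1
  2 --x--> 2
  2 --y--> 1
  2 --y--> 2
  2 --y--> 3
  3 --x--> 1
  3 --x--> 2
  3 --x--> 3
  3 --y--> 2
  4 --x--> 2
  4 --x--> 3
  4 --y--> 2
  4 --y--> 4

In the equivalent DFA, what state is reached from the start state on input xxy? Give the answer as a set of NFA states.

{1,2,3}

Start: {1}.
δ(1,x) = {4}.
Union: {4}.
After x: {4}.
δ(4,x) = {2,3}.
Union: {2,3}.
After x: {2,3}.
δ(2,y) = {1,2,3}; δ(3,y) = {2}.
Union: {1,2,3}.
After y: {1,2,3}.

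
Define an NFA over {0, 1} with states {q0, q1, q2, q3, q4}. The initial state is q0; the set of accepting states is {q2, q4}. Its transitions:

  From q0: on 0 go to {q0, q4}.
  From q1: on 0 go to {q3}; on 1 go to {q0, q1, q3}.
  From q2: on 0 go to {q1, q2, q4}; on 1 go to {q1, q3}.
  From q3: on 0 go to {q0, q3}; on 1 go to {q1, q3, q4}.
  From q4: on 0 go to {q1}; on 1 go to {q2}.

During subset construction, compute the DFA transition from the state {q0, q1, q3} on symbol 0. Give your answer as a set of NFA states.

δ(q0,0) = {q0, q4}; δ(q1,0) = {q3}; δ(q3,0) = {q0, q3}.
Union: {q0, q3, q4}.

{q0, q3, q4}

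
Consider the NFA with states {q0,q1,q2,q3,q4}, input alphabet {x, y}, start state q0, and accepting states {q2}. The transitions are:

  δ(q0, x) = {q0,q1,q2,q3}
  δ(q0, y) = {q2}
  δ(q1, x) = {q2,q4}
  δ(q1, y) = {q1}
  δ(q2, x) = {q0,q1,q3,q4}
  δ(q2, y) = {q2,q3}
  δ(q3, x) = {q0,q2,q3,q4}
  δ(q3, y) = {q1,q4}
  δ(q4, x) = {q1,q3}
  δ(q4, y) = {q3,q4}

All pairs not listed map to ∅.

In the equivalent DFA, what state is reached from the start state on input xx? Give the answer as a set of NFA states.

{q0,q1,q2,q3,q4}

Start: {q0}.
δ(q0,x) = {q0,q1,q2,q3}.
Union: {q0,q1,q2,q3}.
After x: {q0,q1,q2,q3}.
δ(q0,x) = {q0,q1,q2,q3}; δ(q1,x) = {q2,q4}; δ(q2,x) = {q0,q1,q3,q4}; δ(q3,x) = {q0,q2,q3,q4}.
Union: {q0,q1,q2,q3,q4}.
After x: {q0,q1,q2,q3,q4}.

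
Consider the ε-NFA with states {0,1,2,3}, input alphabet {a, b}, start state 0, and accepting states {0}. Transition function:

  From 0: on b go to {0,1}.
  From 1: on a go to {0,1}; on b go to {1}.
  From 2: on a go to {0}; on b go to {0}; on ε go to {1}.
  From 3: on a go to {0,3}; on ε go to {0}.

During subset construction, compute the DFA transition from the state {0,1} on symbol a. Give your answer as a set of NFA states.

δ(0,a) = ∅; δ(1,a) = {0,1}.
Union: {0,1}.

{0,1}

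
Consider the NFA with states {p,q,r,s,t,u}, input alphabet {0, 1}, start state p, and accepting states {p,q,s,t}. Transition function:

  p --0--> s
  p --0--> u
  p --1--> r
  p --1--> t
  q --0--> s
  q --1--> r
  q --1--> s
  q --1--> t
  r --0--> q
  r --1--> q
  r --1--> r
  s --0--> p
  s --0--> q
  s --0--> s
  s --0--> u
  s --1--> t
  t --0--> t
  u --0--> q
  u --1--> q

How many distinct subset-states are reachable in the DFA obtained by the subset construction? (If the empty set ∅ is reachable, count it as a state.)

Start state of the DFA: {p}.
{p} --0--> {s,u}  [new]
{p} --1--> {r,t}  [new]
{s,u} --0--> {p,q,s,u}  [new]
{s,u} --1--> {q,t}  [new]
{r,t} --0--> {q,t}  [seen]
{r,t} --1--> {q,r}  [new]
{p,q,s,u} --0--> {p,q,s,u}  [seen]
{p,q,s,u} --1--> {q,r,s,t}  [new]
{q,t} --0--> {s,t}  [new]
{q,t} --1--> {r,s,t}  [new]
{q,r} --0--> {q,s}  [new]
{q,r} --1--> {q,r,s,t}  [seen]
{q,r,s,t} --0--> {p,q,s,t,u}  [new]
{q,r,s,t} --1--> {q,r,s,t}  [seen]
{s,t} --0--> {p,q,s,t,u}  [seen]
{s,t} --1--> {t}  [new]
{r,s,t} --0--> {p,q,s,t,u}  [seen]
{r,s,t} --1--> {q,r,t}  [new]
{q,s} --0--> {p,q,s,u}  [seen]
{q,s} --1--> {r,s,t}  [seen]
{p,q,s,t,u} --0--> {p,q,s,t,u}  [seen]
{p,q,s,t,u} --1--> {q,r,s,t}  [seen]
{t} --0--> {t}  [seen]
{t} --1--> ∅  [new]
{q,r,t} --0--> {q,s,t}  [new]
{q,r,t} --1--> {q,r,s,t}  [seen]
∅ --0--> ∅  [seen]
∅ --1--> ∅  [seen]
{q,s,t} --0--> {p,q,s,t,u}  [seen]
{q,s,t} --1--> {r,s,t}  [seen]
Reachable DFA states: {p}, {s,u}, {r,t}, {p,q,s,u}, {q,t}, {q,r}, {q,r,s,t}, {s,t}, {r,s,t}, {q,s}, {p,q,s,t,u}, {t}, {q,r,t}, ∅, {q,s,t}.

15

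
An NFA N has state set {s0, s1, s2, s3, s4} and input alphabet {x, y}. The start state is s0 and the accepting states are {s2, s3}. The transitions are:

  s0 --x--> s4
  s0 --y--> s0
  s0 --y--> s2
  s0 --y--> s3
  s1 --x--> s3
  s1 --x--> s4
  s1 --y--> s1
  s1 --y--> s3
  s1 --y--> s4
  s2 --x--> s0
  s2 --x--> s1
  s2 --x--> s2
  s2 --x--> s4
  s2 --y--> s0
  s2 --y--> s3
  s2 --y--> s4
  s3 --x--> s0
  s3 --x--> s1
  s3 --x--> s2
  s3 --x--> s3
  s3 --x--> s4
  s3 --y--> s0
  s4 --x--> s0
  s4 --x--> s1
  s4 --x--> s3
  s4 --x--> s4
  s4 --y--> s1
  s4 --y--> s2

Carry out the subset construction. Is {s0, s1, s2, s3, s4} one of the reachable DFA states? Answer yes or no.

yes

Start state of the DFA: {s0}.
{s0} --x--> {s4}  [new]
{s0} --y--> {s0, s2, s3}  [new]
{s4} --x--> {s0, s1, s3, s4}  [new]
{s4} --y--> {s1, s2}  [new]
{s0, s2, s3} --x--> {s0, s1, s2, s3, s4}  [new]
{s0, s2, s3} --y--> {s0, s2, s3, s4}  [new]
{s0, s1, s3, s4} --x--> {s0, s1, s2, s3, s4}  [seen]
{s0, s1, s3, s4} --y--> {s0, s1, s2, s3, s4}  [seen]
{s1, s2} --x--> {s0, s1, s2, s3, s4}  [seen]
{s1, s2} --y--> {s0, s1, s3, s4}  [seen]
{s0, s1, s2, s3, s4} --x--> {s0, s1, s2, s3, s4}  [seen]
{s0, s1, s2, s3, s4} --y--> {s0, s1, s2, s3, s4}  [seen]
{s0, s2, s3, s4} --x--> {s0, s1, s2, s3, s4}  [seen]
{s0, s2, s3, s4} --y--> {s0, s1, s2, s3, s4}  [seen]
Reachable DFA states: {s0}, {s4}, {s0, s2, s3}, {s0, s1, s3, s4}, {s1, s2}, {s0, s1, s2, s3, s4}, {s0, s2, s3, s4}.
{s0, s1, s2, s3, s4} is among them.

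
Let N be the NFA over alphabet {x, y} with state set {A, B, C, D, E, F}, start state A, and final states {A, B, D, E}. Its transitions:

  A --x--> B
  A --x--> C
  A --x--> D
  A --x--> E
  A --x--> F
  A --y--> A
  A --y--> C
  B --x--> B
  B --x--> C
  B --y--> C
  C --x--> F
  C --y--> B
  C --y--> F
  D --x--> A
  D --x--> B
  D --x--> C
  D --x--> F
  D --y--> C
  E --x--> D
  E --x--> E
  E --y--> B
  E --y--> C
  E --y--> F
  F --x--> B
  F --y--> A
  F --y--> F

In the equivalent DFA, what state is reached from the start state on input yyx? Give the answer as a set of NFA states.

Start: {A}.
δ(A,y) = {A, C}.
Union: {A, C}.
After y: {A, C}.
δ(A,y) = {A, C}; δ(C,y) = {B, F}.
Union: {A, B, C, F}.
After y: {A, B, C, F}.
δ(A,x) = {B, C, D, E, F}; δ(B,x) = {B, C}; δ(C,x) = {F}; δ(F,x) = {B}.
Union: {B, C, D, E, F}.
After x: {B, C, D, E, F}.

{B, C, D, E, F}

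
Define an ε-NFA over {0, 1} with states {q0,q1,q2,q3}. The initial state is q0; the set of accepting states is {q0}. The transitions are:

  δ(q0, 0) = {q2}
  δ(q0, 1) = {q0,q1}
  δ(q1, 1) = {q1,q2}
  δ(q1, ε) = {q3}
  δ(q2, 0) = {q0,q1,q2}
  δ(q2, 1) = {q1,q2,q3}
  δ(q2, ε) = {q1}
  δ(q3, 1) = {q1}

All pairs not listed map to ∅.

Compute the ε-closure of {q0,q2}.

Begin with {q0,q2}.
q2 →ε {q1}; add q1.
q1 →ε {q3}; add q3.
ε-closure = {q0,q1,q2,q3}.

{q0,q1,q2,q3}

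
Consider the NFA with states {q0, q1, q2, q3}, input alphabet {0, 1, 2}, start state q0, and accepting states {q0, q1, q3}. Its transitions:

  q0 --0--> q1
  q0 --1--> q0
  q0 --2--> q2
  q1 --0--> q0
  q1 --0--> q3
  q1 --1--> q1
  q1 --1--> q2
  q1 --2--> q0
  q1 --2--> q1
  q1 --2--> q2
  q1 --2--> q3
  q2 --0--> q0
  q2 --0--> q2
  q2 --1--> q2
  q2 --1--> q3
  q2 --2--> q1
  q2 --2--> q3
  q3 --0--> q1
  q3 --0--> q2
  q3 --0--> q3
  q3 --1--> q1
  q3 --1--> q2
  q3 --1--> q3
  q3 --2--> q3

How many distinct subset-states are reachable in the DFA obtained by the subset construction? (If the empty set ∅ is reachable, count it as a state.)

12

Start state of the DFA: {q0}.
{q0} --0--> {q1}  [new]
{q0} --1--> {q0}  [seen]
{q0} --2--> {q2}  [new]
{q1} --0--> {q0, q3}  [new]
{q1} --1--> {q1, q2}  [new]
{q1} --2--> {q0, q1, q2, q3}  [new]
{q2} --0--> {q0, q2}  [new]
{q2} --1--> {q2, q3}  [new]
{q2} --2--> {q1, q3}  [new]
{q0, q3} --0--> {q1, q2, q3}  [new]
{q0, q3} --1--> {q0, q1, q2, q3}  [seen]
{q0, q3} --2--> {q2, q3}  [seen]
{q1, q2} --0--> {q0, q2, q3}  [new]
{q1, q2} --1--> {q1, q2, q3}  [seen]
{q1, q2} --2--> {q0, q1, q2, q3}  [seen]
{q0, q1, q2, q3} --0--> {q0, q1, q2, q3}  [seen]
{q0, q1, q2, q3} --1--> {q0, q1, q2, q3}  [seen]
{q0, q1, q2, q3} --2--> {q0, q1, q2, q3}  [seen]
{q0, q2} --0--> {q0, q1, q2}  [new]
{q0, q2} --1--> {q0, q2, q3}  [seen]
{q0, q2} --2--> {q1, q2, q3}  [seen]
{q2, q3} --0--> {q0, q1, q2, q3}  [seen]
{q2, q3} --1--> {q1, q2, q3}  [seen]
{q2, q3} --2--> {q1, q3}  [seen]
{q1, q3} --0--> {q0, q1, q2, q3}  [seen]
{q1, q3} --1--> {q1, q2, q3}  [seen]
{q1, q3} --2--> {q0, q1, q2, q3}  [seen]
{q1, q2, q3} --0--> {q0, q1, q2, q3}  [seen]
{q1, q2, q3} --1--> {q1, q2, q3}  [seen]
{q1, q2, q3} --2--> {q0, q1, q2, q3}  [seen]
{q0, q2, q3} --0--> {q0, q1, q2, q3}  [seen]
{q0, q2, q3} --1--> {q0, q1, q2, q3}  [seen]
{q0, q2, q3} --2--> {q1, q2, q3}  [seen]
{q0, q1, q2} --0--> {q0, q1, q2, q3}  [seen]
{q0, q1, q2} --1--> {q0, q1, q2, q3}  [seen]
{q0, q1, q2} --2--> {q0, q1, q2, q3}  [seen]
Reachable DFA states: {q0}, {q1}, {q2}, {q0, q3}, {q1, q2}, {q0, q1, q2, q3}, {q0, q2}, {q2, q3}, {q1, q3}, {q1, q2, q3}, {q0, q2, q3}, {q0, q1, q2}.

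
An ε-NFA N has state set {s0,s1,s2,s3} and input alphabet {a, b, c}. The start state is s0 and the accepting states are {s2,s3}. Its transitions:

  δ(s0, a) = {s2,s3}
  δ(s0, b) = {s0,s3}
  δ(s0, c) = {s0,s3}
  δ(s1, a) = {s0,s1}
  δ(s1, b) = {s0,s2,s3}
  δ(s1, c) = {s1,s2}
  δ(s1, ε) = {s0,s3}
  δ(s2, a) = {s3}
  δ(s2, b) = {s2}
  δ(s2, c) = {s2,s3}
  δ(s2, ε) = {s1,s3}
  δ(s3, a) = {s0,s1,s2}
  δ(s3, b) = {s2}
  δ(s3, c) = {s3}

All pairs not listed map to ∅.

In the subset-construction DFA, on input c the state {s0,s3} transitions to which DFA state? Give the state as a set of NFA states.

δ(s0,c) = {s0,s3}; δ(s3,c) = {s3}.
Union: {s0,s3}.

{s0,s3}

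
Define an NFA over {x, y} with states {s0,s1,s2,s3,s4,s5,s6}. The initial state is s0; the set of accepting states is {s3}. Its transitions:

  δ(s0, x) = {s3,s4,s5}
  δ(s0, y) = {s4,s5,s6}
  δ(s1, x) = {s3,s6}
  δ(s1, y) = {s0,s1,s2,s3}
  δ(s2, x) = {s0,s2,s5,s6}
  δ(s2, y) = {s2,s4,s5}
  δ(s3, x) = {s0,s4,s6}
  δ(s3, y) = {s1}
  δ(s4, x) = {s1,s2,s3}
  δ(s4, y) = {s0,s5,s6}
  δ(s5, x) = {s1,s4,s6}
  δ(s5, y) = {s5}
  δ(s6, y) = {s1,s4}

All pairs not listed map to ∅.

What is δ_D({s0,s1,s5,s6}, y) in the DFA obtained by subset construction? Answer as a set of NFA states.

δ(s0,y) = {s4,s5,s6}; δ(s1,y) = {s0,s1,s2,s3}; δ(s5,y) = {s5}; δ(s6,y) = {s1,s4}.
Union: {s0,s1,s2,s3,s4,s5,s6}.

{s0,s1,s2,s3,s4,s5,s6}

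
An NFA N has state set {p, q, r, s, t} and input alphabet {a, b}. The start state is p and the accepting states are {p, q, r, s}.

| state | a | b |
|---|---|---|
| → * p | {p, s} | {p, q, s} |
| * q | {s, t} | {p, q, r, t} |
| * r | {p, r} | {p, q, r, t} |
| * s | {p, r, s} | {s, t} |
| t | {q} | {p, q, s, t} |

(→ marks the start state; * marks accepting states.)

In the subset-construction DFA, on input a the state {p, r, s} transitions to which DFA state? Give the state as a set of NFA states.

{p, r, s}

δ(p,a) = {p, s}; δ(r,a) = {p, r}; δ(s,a) = {p, r, s}.
Union: {p, r, s}.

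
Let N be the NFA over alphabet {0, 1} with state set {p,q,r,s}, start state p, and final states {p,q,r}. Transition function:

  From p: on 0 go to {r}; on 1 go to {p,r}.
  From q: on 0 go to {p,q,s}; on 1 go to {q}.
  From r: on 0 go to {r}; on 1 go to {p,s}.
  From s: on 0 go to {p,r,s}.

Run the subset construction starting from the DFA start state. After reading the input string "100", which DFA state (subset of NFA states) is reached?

{r}

Start: {p}.
δ(p,1) = {p,r}.
Union: {p,r}.
After 1: {p,r}.
δ(p,0) = {r}; δ(r,0) = {r}.
Union: {r}.
After 0: {r}.
δ(r,0) = {r}.
Union: {r}.
After 0: {r}.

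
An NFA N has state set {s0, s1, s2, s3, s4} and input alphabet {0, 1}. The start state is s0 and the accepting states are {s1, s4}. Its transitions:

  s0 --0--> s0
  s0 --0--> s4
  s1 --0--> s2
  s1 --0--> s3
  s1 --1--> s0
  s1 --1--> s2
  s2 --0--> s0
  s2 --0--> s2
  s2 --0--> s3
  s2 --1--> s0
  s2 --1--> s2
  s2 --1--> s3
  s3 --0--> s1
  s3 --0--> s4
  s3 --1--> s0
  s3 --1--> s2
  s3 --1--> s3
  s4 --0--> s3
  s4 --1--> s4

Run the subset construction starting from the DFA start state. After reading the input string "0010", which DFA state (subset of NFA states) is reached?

{s0, s1, s2, s3, s4}

Start: {s0}.
δ(s0,0) = {s0, s4}.
Union: {s0, s4}.
After 0: {s0, s4}.
δ(s0,0) = {s0, s4}; δ(s4,0) = {s3}.
Union: {s0, s3, s4}.
After 0: {s0, s3, s4}.
δ(s0,1) = ∅; δ(s3,1) = {s0, s2, s3}; δ(s4,1) = {s4}.
Union: {s0, s2, s3, s4}.
After 1: {s0, s2, s3, s4}.
δ(s0,0) = {s0, s4}; δ(s2,0) = {s0, s2, s3}; δ(s3,0) = {s1, s4}; δ(s4,0) = {s3}.
Union: {s0, s1, s2, s3, s4}.
After 0: {s0, s1, s2, s3, s4}.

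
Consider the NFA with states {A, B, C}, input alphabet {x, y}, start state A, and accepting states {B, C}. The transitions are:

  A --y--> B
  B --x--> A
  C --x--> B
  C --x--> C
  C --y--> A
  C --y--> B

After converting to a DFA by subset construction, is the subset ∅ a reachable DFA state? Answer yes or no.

Start state of the DFA: {A}.
{A} --x--> ∅  [new]
{A} --y--> {B}  [new]
∅ --x--> ∅  [seen]
∅ --y--> ∅  [seen]
{B} --x--> {A}  [seen]
{B} --y--> ∅  [seen]
Reachable DFA states: {A}, ∅, {B}.
∅ is among them.

yes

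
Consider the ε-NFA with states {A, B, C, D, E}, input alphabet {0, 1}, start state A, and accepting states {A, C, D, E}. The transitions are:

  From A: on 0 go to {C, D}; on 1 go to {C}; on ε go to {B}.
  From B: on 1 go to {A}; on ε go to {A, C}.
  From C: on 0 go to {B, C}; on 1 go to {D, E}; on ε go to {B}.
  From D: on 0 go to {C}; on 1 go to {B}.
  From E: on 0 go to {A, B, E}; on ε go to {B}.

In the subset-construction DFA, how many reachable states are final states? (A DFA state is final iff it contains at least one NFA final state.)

Start state of the DFA: {A, B, C} (ε-closure of the NFA start).
{A, B, C} --0--> {A, B, C, D}  [new]
{A, B, C} --1--> {A, B, C, D, E}  [new]
{A, B, C, D} --0--> {A, B, C, D}  [seen]
{A, B, C, D} --1--> {A, B, C, D, E}  [seen]
{A, B, C, D, E} --0--> {A, B, C, D, E}  [seen]
{A, B, C, D, E} --1--> {A, B, C, D, E}  [seen]
Reachable DFA states: {A, B, C}, {A, B, C, D}, {A, B, C, D, E}.
Accepting DFA states (contain an NFA accepting state): {A, B, C}, {A, B, C, D}, {A, B, C, D, E}.

3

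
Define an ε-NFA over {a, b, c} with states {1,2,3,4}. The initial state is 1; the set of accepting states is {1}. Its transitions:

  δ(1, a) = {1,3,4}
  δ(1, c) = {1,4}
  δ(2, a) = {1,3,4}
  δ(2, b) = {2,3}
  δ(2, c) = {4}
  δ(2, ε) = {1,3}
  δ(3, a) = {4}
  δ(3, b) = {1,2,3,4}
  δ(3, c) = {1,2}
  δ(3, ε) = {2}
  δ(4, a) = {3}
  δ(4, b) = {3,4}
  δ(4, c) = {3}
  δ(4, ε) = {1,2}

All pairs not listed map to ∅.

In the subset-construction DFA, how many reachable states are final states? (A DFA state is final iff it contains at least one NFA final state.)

Start state of the DFA: {1} (ε-closure of the NFA start).
{1} --a--> {1,2,3,4}  [new]
{1} --b--> ∅  [new]
{1} --c--> {1,2,3,4}  [seen]
{1,2,3,4} --a--> {1,2,3,4}  [seen]
{1,2,3,4} --b--> {1,2,3,4}  [seen]
{1,2,3,4} --c--> {1,2,3,4}  [seen]
∅ --a--> ∅  [seen]
∅ --b--> ∅  [seen]
∅ --c--> ∅  [seen]
Reachable DFA states: {1}, {1,2,3,4}, ∅.
Accepting DFA states (contain an NFA accepting state): {1}, {1,2,3,4}.

2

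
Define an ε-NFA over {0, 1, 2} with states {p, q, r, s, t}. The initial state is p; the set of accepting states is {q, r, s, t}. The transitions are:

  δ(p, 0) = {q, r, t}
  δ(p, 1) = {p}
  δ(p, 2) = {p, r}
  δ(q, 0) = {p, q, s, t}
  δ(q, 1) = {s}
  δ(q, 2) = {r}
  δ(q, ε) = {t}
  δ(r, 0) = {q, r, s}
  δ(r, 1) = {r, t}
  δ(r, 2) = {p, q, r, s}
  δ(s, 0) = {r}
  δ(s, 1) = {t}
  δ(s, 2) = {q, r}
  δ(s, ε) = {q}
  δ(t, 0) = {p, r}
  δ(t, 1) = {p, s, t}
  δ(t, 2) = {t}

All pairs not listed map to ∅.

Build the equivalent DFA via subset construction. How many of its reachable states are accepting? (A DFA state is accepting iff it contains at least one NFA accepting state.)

5

Start state of the DFA: {p} (ε-closure of the NFA start).
{p} --0--> {q, r, t}  [new]
{p} --1--> {p}  [seen]
{p} --2--> {p, r}  [new]
{q, r, t} --0--> {p, q, r, s, t}  [new]
{q, r, t} --1--> {p, q, r, s, t}  [seen]
{q, r, t} --2--> {p, q, r, s, t}  [seen]
{p, r} --0--> {q, r, s, t}  [new]
{p, r} --1--> {p, r, t}  [new]
{p, r} --2--> {p, q, r, s, t}  [seen]
{p, q, r, s, t} --0--> {p, q, r, s, t}  [seen]
{p, q, r, s, t} --1--> {p, q, r, s, t}  [seen]
{p, q, r, s, t} --2--> {p, q, r, s, t}  [seen]
{q, r, s, t} --0--> {p, q, r, s, t}  [seen]
{q, r, s, t} --1--> {p, q, r, s, t}  [seen]
{q, r, s, t} --2--> {p, q, r, s, t}  [seen]
{p, r, t} --0--> {p, q, r, s, t}  [seen]
{p, r, t} --1--> {p, q, r, s, t}  [seen]
{p, r, t} --2--> {p, q, r, s, t}  [seen]
Reachable DFA states: {p}, {q, r, t}, {p, r}, {p, q, r, s, t}, {q, r, s, t}, {p, r, t}.
Accepting DFA states (contain an NFA accepting state): {q, r, t}, {p, r}, {p, q, r, s, t}, {q, r, s, t}, {p, r, t}.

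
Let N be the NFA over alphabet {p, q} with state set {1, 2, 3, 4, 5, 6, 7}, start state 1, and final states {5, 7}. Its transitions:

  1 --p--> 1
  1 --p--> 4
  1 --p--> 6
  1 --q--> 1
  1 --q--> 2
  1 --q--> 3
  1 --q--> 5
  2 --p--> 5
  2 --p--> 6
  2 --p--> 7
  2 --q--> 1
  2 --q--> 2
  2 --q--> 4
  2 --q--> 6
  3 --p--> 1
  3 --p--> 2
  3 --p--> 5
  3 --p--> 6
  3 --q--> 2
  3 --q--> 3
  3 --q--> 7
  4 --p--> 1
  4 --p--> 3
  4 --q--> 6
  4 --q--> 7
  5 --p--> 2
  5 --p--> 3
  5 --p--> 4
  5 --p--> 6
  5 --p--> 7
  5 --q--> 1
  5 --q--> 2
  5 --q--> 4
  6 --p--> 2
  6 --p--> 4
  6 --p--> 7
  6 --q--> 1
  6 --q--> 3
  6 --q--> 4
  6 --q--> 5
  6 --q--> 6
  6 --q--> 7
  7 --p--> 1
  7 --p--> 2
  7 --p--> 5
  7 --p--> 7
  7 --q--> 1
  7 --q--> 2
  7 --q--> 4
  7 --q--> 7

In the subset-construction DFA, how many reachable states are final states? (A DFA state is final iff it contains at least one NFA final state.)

3

Start state of the DFA: {1}.
{1} --p--> {1, 4, 6}  [new]
{1} --q--> {1, 2, 3, 5}  [new]
{1, 4, 6} --p--> {1, 2, 3, 4, 6, 7}  [new]
{1, 4, 6} --q--> {1, 2, 3, 4, 5, 6, 7}  [new]
{1, 2, 3, 5} --p--> {1, 2, 3, 4, 5, 6, 7}  [seen]
{1, 2, 3, 5} --q--> {1, 2, 3, 4, 5, 6, 7}  [seen]
{1, 2, 3, 4, 6, 7} --p--> {1, 2, 3, 4, 5, 6, 7}  [seen]
{1, 2, 3, 4, 6, 7} --q--> {1, 2, 3, 4, 5, 6, 7}  [seen]
{1, 2, 3, 4, 5, 6, 7} --p--> {1, 2, 3, 4, 5, 6, 7}  [seen]
{1, 2, 3, 4, 5, 6, 7} --q--> {1, 2, 3, 4, 5, 6, 7}  [seen]
Reachable DFA states: {1}, {1, 4, 6}, {1, 2, 3, 5}, {1, 2, 3, 4, 6, 7}, {1, 2, 3, 4, 5, 6, 7}.
Accepting DFA states (contain an NFA accepting state): {1, 2, 3, 5}, {1, 2, 3, 4, 6, 7}, {1, 2, 3, 4, 5, 6, 7}.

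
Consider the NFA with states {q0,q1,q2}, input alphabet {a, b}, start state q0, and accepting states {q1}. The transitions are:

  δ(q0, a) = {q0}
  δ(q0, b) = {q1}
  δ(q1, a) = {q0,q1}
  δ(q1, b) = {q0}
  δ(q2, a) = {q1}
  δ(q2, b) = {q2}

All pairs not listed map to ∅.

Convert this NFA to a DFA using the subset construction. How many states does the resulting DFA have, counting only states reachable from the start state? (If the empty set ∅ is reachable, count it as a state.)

3

Start state of the DFA: {q0}.
{q0} --a--> {q0}  [seen]
{q0} --b--> {q1}  [new]
{q1} --a--> {q0,q1}  [new]
{q1} --b--> {q0}  [seen]
{q0,q1} --a--> {q0,q1}  [seen]
{q0,q1} --b--> {q0,q1}  [seen]
Reachable DFA states: {q0}, {q1}, {q0,q1}.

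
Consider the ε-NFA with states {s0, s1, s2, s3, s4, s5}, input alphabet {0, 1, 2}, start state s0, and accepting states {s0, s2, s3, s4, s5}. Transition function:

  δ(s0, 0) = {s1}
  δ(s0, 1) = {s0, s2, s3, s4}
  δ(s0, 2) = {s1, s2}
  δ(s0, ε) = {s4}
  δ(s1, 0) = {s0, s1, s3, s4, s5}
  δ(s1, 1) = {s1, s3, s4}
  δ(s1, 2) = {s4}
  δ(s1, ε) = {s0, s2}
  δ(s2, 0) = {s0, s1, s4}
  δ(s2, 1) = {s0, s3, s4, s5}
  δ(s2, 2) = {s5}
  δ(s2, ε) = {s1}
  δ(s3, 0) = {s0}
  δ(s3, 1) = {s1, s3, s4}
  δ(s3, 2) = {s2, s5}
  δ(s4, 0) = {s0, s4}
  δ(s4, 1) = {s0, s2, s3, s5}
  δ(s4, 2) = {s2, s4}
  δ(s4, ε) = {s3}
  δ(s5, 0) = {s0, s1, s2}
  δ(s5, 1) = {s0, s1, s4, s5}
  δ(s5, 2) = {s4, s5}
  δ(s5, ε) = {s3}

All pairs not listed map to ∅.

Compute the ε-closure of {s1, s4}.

Begin with {s1, s4}.
s1 →ε {s0, s2}; add s0, s2.
s4 →ε {s3}; add s3.
ε-closure = {s0, s1, s2, s3, s4}.

{s0, s1, s2, s3, s4}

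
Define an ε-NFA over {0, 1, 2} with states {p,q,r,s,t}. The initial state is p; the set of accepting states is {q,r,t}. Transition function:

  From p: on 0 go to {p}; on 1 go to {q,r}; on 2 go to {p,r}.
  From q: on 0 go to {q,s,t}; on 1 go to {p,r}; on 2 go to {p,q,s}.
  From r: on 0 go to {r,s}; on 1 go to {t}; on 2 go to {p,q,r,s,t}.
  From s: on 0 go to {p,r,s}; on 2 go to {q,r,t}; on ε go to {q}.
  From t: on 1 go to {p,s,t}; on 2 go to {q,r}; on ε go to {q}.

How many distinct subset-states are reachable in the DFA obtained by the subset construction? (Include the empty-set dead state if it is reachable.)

8

Start state of the DFA: {p} (ε-closure of the NFA start).
{p} --0--> {p}  [seen]
{p} --1--> {q,r}  [new]
{p} --2--> {p,r}  [new]
{q,r} --0--> {q,r,s,t}  [new]
{q,r} --1--> {p,q,r,t}  [new]
{q,r} --2--> {p,q,r,s,t}  [new]
{p,r} --0--> {p,q,r,s}  [new]
{p,r} --1--> {q,r,t}  [new]
{p,r} --2--> {p,q,r,s,t}  [seen]
{q,r,s,t} --0--> {p,q,r,s,t}  [seen]
{q,r,s,t} --1--> {p,q,r,s,t}  [seen]
{q,r,s,t} --2--> {p,q,r,s,t}  [seen]
{p,q,r,t} --0--> {p,q,r,s,t}  [seen]
{p,q,r,t} --1--> {p,q,r,s,t}  [seen]
{p,q,r,t} --2--> {p,q,r,s,t}  [seen]
{p,q,r,s,t} --0--> {p,q,r,s,t}  [seen]
{p,q,r,s,t} --1--> {p,q,r,s,t}  [seen]
{p,q,r,s,t} --2--> {p,q,r,s,t}  [seen]
{p,q,r,s} --0--> {p,q,r,s,t}  [seen]
{p,q,r,s} --1--> {p,q,r,t}  [seen]
{p,q,r,s} --2--> {p,q,r,s,t}  [seen]
{q,r,t} --0--> {q,r,s,t}  [seen]
{q,r,t} --1--> {p,q,r,s,t}  [seen]
{q,r,t} --2--> {p,q,r,s,t}  [seen]
Reachable DFA states: {p}, {q,r}, {p,r}, {q,r,s,t}, {p,q,r,t}, {p,q,r,s,t}, {p,q,r,s}, {q,r,t}.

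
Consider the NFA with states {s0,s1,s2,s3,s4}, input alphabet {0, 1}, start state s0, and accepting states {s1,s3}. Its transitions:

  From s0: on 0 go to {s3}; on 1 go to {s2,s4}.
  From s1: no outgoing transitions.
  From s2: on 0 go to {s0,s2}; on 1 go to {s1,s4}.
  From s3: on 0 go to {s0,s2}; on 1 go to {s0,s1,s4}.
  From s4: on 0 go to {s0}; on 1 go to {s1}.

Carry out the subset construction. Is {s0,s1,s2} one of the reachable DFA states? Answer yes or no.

no

Start state of the DFA: {s0}.
{s0} --0--> {s3}  [new]
{s0} --1--> {s2,s4}  [new]
{s3} --0--> {s0,s2}  [new]
{s3} --1--> {s0,s1,s4}  [new]
{s2,s4} --0--> {s0,s2}  [seen]
{s2,s4} --1--> {s1,s4}  [new]
{s0,s2} --0--> {s0,s2,s3}  [new]
{s0,s2} --1--> {s1,s2,s4}  [new]
{s0,s1,s4} --0--> {s0,s3}  [new]
{s0,s1,s4} --1--> {s1,s2,s4}  [seen]
{s1,s4} --0--> {s0}  [seen]
{s1,s4} --1--> {s1}  [new]
{s0,s2,s3} --0--> {s0,s2,s3}  [seen]
{s0,s2,s3} --1--> {s0,s1,s2,s4}  [new]
{s1,s2,s4} --0--> {s0,s2}  [seen]
{s1,s2,s4} --1--> {s1,s4}  [seen]
{s0,s3} --0--> {s0,s2,s3}  [seen]
{s0,s3} --1--> {s0,s1,s2,s4}  [seen]
{s1} --0--> ∅  [new]
{s1} --1--> ∅  [seen]
{s0,s1,s2,s4} --0--> {s0,s2,s3}  [seen]
{s0,s1,s2,s4} --1--> {s1,s2,s4}  [seen]
∅ --0--> ∅  [seen]
∅ --1--> ∅  [seen]
Reachable DFA states: {s0}, {s3}, {s2,s4}, {s0,s2}, {s0,s1,s4}, {s1,s4}, {s0,s2,s3}, {s1,s2,s4}, {s0,s3}, {s1}, {s0,s1,s2,s4}, ∅.
{s0,s1,s2} is not among them.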